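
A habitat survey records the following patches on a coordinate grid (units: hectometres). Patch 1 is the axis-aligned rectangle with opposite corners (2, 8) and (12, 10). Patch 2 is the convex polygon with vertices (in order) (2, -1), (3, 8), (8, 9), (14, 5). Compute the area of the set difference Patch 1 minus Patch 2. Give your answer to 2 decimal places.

|Patch 1| = 20, |Patch 1∩Patch 2| = 3.25.
|Patch 1 ∖ Patch 2| = |Patch 1| − |Patch 1∩Patch 2| = 20 − 3.25 = 16.75.

16.75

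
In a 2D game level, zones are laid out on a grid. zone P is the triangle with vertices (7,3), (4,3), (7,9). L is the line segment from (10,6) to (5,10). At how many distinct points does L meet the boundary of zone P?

The segment meets the boundary at (6.786,8.571), (7,8.4).

2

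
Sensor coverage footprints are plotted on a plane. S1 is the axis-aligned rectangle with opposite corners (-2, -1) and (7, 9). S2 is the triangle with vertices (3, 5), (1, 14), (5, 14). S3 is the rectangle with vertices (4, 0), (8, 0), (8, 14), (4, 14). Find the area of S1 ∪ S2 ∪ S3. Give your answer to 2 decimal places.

By inclusion–exclusion:
Individual areas: |S1| = 90, |S2| = 18, |S3| = 56.
|S1∩S2| = 3.5556.
|S1∩S3|: x∈[4,7], y∈[0,9] → 3·9 = 27.
|S2∩S3| = 2.25.
|S1∩S2∩S3| = 0.
|S1 ∪ S2 ∪ S3| = 164 − 32.8056 + 0 = 131.19.

131.19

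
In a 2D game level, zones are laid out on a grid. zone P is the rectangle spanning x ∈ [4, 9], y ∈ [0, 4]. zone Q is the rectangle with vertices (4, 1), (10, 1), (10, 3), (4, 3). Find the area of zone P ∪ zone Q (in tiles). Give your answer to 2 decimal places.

By inclusion–exclusion:
Individual areas: |zone P| = 20, |zone Q| = 12.
|zone P∩zone Q|: x∈[4,9], y∈[1,3] → 5·2 = 10.
|zone P ∪ zone Q| = 32 − 10 = 22.00.

22.00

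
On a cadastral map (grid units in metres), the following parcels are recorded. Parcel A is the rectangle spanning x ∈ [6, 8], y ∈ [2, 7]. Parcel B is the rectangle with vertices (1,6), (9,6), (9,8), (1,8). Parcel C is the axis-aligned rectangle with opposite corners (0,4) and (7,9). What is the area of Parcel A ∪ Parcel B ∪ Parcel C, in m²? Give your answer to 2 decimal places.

By inclusion–exclusion:
Individual areas: |Parcel A| = 10, |Parcel B| = 16, |Parcel C| = 35.
|Parcel A∩Parcel B|: x∈[6,8], y∈[6,7] → 2·1 = 2.
|Parcel A∩Parcel C|: x∈[6,7], y∈[4,7] → 1·3 = 3.
|Parcel B∩Parcel C|: x∈[1,7], y∈[6,8] → 6·2 = 12.
|Parcel A∩Parcel B∩Parcel C| = 1.
|Parcel A ∪ Parcel B ∪ Parcel C| = 61 − 17 + 1 = 45.00.

45.00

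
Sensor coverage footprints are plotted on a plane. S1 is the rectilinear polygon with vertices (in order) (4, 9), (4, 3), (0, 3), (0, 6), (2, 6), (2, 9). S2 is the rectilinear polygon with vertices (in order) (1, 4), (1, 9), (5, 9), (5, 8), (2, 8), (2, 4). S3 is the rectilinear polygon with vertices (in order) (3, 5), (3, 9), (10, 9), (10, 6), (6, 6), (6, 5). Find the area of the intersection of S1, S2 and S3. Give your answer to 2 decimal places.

1.00

The intersection is the polygon with vertices (4,9), (4,8), (3,8), (3,9).
By the shoelace formula its area is 1.00.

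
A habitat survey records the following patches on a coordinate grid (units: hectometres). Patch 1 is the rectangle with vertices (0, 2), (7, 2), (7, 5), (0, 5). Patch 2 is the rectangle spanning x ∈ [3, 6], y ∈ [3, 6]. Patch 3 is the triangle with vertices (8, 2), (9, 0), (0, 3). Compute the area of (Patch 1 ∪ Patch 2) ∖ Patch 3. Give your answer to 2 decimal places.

21.56

|Patch 1 ∪ Patch 2| = 24.
|(Patch 1 ∪ Patch 2) ∩ Patch 3| = 2.4375.
|(Patch 1 ∪ Patch 2) ∖ Patch 3| = 24 − 2.4375 = 21.56.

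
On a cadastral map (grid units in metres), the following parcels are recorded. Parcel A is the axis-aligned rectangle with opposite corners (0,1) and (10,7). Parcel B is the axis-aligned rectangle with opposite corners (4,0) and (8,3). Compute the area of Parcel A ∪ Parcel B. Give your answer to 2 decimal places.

By inclusion–exclusion:
Individual areas: |Parcel A| = 60, |Parcel B| = 12.
|Parcel A∩Parcel B|: x∈[4,8], y∈[1,3] → 4·2 = 8.
|Parcel A ∪ Parcel B| = 72 − 8 = 64.00.

64.00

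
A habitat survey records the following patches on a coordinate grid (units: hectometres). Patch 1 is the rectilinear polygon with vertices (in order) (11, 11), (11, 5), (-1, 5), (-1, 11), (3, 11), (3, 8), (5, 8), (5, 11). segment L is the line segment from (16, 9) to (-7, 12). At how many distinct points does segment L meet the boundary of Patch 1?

The segment meets the boundary at (0.667,11), (3,10.696), (11,9.652), (5,10.435).

4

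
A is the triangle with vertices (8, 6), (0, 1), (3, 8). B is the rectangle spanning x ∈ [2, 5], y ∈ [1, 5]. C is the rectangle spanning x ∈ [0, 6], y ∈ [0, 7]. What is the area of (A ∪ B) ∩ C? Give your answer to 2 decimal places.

23.55

|A ∪ B| = 27.0625.
|(A ∪ B) ∩ C| = 23.55.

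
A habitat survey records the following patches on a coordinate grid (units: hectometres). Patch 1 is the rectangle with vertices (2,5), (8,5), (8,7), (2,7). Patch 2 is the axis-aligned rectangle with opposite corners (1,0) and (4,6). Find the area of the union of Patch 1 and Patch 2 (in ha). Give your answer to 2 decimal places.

By inclusion–exclusion:
Individual areas: |Patch 1| = 12, |Patch 2| = 18.
|Patch 1∩Patch 2|: x∈[2,4], y∈[5,6] → 2·1 = 2.
|Patch 1 ∪ Patch 2| = 30 − 2 = 28.00.

28.00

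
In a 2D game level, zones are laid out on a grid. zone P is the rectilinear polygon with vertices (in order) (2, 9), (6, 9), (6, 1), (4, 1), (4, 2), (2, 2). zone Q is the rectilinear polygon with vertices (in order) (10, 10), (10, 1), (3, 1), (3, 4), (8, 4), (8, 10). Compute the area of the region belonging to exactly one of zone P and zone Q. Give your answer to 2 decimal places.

47.00

|zone P| = 30, |zone Q| = 33, |zone P∩zone Q| = 8.
|zone P △ zone Q| = |zone P| + |zone Q| − 2·|zone P∩zone Q| = 30 + 33 − 16 = 47.00.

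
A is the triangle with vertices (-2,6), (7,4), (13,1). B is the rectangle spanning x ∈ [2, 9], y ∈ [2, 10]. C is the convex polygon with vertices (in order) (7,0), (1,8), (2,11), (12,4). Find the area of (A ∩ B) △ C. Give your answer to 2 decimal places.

47.04

|A ∩ B| = 5.2778.
|(A ∩ B) ∩ C| = 4.3667.
|(A ∩ B) △ C| = 5.2778 + 50.5 − 8.7333 = 47.04.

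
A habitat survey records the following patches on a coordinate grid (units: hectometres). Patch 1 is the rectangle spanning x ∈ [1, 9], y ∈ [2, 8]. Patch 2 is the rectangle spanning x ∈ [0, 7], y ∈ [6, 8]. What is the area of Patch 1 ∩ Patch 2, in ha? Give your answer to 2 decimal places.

12.00

|Patch 1∩Patch 2|: x∈[1,7], y∈[6,8] → 6·2 = 12.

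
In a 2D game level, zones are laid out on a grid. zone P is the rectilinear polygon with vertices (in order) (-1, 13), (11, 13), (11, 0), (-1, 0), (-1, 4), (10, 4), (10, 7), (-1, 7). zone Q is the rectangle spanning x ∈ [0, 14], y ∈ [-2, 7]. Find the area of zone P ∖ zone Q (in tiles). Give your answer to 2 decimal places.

76.00

|zone P| = 123, |zone P∩zone Q| = 47.
|zone P ∖ zone Q| = |zone P| − |zone P∩zone Q| = 123 − 47 = 76.00.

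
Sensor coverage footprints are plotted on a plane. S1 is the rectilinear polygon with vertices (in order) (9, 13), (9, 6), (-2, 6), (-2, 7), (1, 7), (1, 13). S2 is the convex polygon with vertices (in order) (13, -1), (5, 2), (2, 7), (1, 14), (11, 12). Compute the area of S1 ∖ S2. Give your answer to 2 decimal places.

8.63

|S1| = 59, |S1∩S2| = 50.3714.
|S1 ∖ S2| = |S1| − |S1∩S2| = 59 − 50.3714 = 8.63.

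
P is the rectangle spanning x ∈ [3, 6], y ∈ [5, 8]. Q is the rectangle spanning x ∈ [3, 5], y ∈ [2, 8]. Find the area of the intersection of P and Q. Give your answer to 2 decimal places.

|P∩Q|: x∈[3,5], y∈[5,8] → 2·3 = 6.

6.00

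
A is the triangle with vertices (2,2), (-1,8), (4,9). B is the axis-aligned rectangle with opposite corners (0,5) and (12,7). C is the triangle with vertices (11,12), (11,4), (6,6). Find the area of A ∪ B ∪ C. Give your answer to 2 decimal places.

46.13

By inclusion–exclusion:
Individual areas: |A| = 16.5, |B| = 24, |C| = 20.
|A∩B| = 6.0357.
|A∩C| = 0.
|B∩C| = 8.3333.
|A∩B∩C| = 0.
|A ∪ B ∪ C| = 60.5 − 14.369 + 0 = 46.13.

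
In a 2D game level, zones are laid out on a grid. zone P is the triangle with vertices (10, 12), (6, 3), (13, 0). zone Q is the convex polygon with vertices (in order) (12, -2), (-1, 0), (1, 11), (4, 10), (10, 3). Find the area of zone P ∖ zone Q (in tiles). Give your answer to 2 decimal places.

27.22

|zone P| = 37.5, |zone P∩zone Q| = 10.2843.
|zone P ∖ zone Q| = |zone P| − |zone P∩zone Q| = 37.5 − 10.2843 = 27.22.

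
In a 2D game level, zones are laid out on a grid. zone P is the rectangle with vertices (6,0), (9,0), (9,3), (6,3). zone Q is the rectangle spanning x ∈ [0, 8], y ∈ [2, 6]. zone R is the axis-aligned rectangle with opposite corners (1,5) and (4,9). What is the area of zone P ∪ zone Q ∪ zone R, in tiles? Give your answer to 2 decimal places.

By inclusion–exclusion:
Individual areas: |zone P| = 9, |zone Q| = 32, |zone R| = 12.
|zone P∩zone Q|: x∈[6,8], y∈[2,3] → 2·1 = 2.
|zone P∩zone R| = 0 (no overlap).
|zone Q∩zone R|: x∈[1,4], y∈[5,6] → 3·1 = 3.
|zone P∩zone Q∩zone R| = 0.
|zone P ∪ zone Q ∪ zone R| = 53 − 5 + 0 = 48.00.

48.00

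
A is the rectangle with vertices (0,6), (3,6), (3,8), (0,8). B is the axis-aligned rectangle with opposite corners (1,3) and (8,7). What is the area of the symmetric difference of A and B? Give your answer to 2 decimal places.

|A∩B|: x∈[1,3], y∈[6,7] → 2·1 = 2.
|A △ B| = |A| + |B| − 2·|A∩B| = 6 + 28 − 4 = 30.00.

30.00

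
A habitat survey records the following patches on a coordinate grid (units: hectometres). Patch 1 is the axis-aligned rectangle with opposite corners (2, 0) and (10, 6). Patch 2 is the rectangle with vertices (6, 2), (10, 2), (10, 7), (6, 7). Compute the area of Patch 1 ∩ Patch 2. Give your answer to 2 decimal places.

16.00

|Patch 1∩Patch 2|: x∈[6,10], y∈[2,6] → 4·4 = 16.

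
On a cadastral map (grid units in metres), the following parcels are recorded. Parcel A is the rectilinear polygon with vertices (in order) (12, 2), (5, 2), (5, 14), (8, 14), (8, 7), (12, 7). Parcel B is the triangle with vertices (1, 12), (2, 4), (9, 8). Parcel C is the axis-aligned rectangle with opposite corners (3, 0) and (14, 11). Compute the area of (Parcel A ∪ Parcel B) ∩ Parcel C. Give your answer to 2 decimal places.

|Parcel A ∪ Parcel B| = 77.9643.
|(Parcel A ∪ Parcel B) ∩ Parcel C| = 58.25.

58.25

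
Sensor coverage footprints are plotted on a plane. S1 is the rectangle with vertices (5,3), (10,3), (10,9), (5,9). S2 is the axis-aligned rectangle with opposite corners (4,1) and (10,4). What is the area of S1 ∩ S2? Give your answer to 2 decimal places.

5.00

|S1∩S2|: x∈[5,10], y∈[3,4] → 5·1 = 5.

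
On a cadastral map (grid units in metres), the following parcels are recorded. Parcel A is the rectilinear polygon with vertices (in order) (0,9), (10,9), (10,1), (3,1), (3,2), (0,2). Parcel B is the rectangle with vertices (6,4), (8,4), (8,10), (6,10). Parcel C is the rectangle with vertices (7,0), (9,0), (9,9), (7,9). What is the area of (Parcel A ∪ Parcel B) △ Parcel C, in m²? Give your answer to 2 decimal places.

65.00

|Parcel A ∪ Parcel B| = 79.
|(Parcel A ∪ Parcel B) ∩ Parcel C| = 16.
|(Parcel A ∪ Parcel B) △ Parcel C| = 79 + 18 − 32 = 65.00.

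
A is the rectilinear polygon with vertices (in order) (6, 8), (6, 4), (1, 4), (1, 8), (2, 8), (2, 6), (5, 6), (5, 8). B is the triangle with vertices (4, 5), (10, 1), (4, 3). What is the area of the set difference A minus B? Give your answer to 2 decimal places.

|A| = 14, |A∩B| = 0.75.
|A ∖ B| = |A| − |A∩B| = 14 − 0.75 = 13.25.

13.25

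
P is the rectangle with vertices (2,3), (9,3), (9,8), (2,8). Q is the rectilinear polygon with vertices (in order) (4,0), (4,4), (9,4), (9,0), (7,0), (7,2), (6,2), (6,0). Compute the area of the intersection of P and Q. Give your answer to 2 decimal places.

5.00

The intersection is the polygon with vertices (9,3), (4,3), (4,4), (9,4).
By the shoelace formula its area is 5.00.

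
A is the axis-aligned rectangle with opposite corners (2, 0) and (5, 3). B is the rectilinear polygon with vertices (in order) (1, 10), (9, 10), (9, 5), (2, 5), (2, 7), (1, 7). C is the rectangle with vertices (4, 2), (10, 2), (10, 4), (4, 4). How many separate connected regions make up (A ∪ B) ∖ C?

(A ∪ B) ∖ C splits into 2 disjoint pieces (area 8, area 38).

2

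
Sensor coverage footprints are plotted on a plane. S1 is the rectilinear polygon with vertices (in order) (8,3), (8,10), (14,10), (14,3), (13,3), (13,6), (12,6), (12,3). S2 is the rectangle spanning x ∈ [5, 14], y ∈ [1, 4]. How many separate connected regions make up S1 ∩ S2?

S1 ∩ S2 splits into 2 disjoint pieces (area 4, area 1).

2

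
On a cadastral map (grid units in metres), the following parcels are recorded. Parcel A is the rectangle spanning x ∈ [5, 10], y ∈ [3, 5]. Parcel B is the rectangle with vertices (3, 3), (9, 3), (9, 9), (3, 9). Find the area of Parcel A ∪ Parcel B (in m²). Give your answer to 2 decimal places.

38.00

By inclusion–exclusion:
Individual areas: |Parcel A| = 10, |Parcel B| = 36.
|Parcel A∩Parcel B|: x∈[5,9], y∈[3,5] → 4·2 = 8.
|Parcel A ∪ Parcel B| = 46 − 8 = 38.00.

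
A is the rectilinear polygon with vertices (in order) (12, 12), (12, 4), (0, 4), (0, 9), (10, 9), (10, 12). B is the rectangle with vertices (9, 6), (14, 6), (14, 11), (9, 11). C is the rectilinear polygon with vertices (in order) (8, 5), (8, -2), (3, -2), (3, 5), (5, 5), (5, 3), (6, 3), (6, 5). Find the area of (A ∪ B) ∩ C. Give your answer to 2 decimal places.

|A ∪ B| = 78.
|(A ∪ B) ∩ C| = 4.00.

4.00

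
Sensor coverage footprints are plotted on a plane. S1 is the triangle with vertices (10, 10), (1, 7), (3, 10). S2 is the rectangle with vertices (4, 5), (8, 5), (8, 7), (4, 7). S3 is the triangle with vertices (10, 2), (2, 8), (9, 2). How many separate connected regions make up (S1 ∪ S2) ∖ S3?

(S1 ∪ S2) ∖ S3 splits into 3 disjoint pieces (area 10.4815, area 0.9643, area 6.5).

3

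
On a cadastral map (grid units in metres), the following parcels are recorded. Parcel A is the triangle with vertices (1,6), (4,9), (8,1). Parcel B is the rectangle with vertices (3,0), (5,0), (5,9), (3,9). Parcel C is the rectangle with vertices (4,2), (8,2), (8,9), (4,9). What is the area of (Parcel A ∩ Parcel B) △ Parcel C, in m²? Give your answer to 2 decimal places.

27.79

|Parcel A ∩ Parcel B| = 8.7857.
|(Parcel A ∩ Parcel B) ∩ Parcel C| = 4.5.
|(Parcel A ∩ Parcel B) △ Parcel C| = 8.7857 + 28 − 9 = 27.79.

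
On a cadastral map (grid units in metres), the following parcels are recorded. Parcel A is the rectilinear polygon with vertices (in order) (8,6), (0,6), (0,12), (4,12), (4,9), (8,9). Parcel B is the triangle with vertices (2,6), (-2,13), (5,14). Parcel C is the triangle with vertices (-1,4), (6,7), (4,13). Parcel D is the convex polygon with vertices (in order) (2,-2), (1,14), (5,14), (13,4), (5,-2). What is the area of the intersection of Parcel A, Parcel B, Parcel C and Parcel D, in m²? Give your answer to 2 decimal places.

6.19

The intersection is the polygon with vertices (4,11.333), (2,6), (1.439,6.982), (1.36,8.247), (3.444,12), (4,12).
By the shoelace formula its area is 6.19.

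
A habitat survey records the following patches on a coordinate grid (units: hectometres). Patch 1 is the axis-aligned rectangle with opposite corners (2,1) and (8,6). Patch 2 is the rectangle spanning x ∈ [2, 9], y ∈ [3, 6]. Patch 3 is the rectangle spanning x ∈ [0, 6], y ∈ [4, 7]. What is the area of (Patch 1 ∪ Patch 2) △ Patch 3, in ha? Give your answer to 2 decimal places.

|Patch 1 ∪ Patch 2| = 33.
|(Patch 1 ∪ Patch 2) ∩ Patch 3| = 8.
|(Patch 1 ∪ Patch 2) △ Patch 3| = 33 + 18 − 16 = 35.00.

35.00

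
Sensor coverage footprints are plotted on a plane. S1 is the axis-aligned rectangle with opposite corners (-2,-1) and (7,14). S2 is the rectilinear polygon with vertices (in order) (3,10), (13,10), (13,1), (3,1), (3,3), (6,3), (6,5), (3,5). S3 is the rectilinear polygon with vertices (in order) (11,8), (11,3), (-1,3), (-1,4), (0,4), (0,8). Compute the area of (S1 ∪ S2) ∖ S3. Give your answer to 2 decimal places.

|S1 ∪ S2| = 189.
|(S1 ∪ S2) ∩ S3| = 56.
|(S1 ∪ S2) ∖ S3| = 189 − 56 = 133.00.

133.00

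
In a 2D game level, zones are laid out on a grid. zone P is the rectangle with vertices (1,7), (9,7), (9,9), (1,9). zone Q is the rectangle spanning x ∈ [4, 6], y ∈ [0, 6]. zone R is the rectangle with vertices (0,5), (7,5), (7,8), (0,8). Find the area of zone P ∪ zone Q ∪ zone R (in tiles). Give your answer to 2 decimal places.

By inclusion–exclusion:
Individual areas: |zone P| = 16, |zone Q| = 12, |zone R| = 21.
|zone P∩zone Q| = 0 (no overlap).
|zone P∩zone R|: x∈[1,7], y∈[7,8] → 6·1 = 6.
|zone Q∩zone R|: x∈[4,6], y∈[5,6] → 2·1 = 2.
|zone P∩zone Q∩zone R| = 0.
|zone P ∪ zone Q ∪ zone R| = 49 − 8 + 0 = 41.00.

41.00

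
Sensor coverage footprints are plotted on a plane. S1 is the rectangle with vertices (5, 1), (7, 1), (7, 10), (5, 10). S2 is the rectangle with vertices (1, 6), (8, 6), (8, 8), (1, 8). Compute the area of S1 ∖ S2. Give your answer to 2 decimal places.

|S1∩S2|: x∈[5,7], y∈[6,8] → 2·2 = 4.
|S1| = 18.
|S1 ∖ S2| = |S1| − |S1∩S2| = 18 − 4 = 14.00.

14.00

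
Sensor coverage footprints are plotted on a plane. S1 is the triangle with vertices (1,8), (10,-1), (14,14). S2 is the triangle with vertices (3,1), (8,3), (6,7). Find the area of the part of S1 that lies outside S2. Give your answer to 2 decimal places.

78.26

|S1| = 85.5, |S1∩S2| = 7.2381.
|S1 ∖ S2| = |S1| − |S1∩S2| = 85.5 − 7.2381 = 78.26.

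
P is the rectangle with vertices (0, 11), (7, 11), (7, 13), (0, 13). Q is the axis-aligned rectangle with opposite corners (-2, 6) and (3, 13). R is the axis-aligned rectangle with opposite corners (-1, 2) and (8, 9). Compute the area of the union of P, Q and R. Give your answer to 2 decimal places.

94.00

By inclusion–exclusion:
Individual areas: |P| = 14, |Q| = 35, |R| = 63.
|P∩Q|: x∈[0,3], y∈[11,13] → 3·2 = 6.
|P∩R| = 0 (no overlap).
|Q∩R|: x∈[-1,3], y∈[6,9] → 4·3 = 12.
|P∩Q∩R| = 0.
|P ∪ Q ∪ R| = 112 − 18 + 0 = 94.00.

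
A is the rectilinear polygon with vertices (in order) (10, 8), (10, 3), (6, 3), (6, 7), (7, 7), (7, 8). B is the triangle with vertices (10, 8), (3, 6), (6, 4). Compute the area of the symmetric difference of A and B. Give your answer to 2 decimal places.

17.64

|A| = 19, |B| = 10, |A∩B| = 5.6786.
|A △ B| = |A| + |B| − 2·|A∩B| = 19 + 10 − 11.3571 = 17.64.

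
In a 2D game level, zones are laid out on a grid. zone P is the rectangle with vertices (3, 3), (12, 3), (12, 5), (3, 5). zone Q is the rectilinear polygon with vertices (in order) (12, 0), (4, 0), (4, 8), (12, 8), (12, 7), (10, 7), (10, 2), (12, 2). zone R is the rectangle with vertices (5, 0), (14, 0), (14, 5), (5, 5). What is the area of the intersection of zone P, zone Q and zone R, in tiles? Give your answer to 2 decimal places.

The intersection is the polygon with vertices (10,3), (5,3), (5,5), (10,5).
By the shoelace formula its area is 10.00.

10.00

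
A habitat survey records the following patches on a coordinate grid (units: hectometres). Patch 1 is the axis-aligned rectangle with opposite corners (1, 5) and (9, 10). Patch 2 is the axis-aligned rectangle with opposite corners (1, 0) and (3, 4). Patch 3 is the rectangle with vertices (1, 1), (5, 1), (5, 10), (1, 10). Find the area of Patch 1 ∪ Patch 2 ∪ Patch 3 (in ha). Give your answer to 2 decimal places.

By inclusion–exclusion:
Individual areas: |Patch 1| = 40, |Patch 2| = 8, |Patch 3| = 36.
|Patch 1∩Patch 2| = 0 (no overlap).
|Patch 1∩Patch 3|: x∈[1,5], y∈[5,10] → 4·5 = 20.
|Patch 2∩Patch 3|: x∈[1,3], y∈[1,4] → 2·3 = 6.
|Patch 1∩Patch 2∩Patch 3| = 0.
|Patch 1 ∪ Patch 2 ∪ Patch 3| = 84 − 26 + 0 = 58.00.

58.00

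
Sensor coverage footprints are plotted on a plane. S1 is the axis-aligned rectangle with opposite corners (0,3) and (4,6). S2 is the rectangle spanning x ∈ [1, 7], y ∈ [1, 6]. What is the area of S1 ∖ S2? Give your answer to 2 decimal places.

3.00

|S1∩S2|: x∈[1,4], y∈[3,6] → 3·3 = 9.
|S1| = 12.
|S1 ∖ S2| = |S1| − |S1∩S2| = 12 − 9 = 3.00.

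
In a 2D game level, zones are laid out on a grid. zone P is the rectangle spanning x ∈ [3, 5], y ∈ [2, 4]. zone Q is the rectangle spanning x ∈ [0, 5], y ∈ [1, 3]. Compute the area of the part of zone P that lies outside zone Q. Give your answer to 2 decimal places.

|zone P∩zone Q|: x∈[3,5], y∈[2,3] → 2·1 = 2.
|zone P| = 4.
|zone P ∖ zone Q| = |zone P| − |zone P∩zone Q| = 4 − 2 = 2.00.

2.00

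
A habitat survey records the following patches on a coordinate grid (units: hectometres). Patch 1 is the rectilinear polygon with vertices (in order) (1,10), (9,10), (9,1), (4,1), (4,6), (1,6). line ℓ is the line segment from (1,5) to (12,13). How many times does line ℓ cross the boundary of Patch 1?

The segment meets the boundary at (7.875,10), (2.375,6).

2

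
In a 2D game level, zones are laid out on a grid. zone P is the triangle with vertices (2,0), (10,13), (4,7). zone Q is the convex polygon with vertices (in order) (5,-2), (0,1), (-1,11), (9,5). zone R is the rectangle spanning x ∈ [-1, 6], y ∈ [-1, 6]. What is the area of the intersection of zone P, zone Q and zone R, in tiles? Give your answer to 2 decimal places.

The intersection is the polygon with vertices (3.714,6), (5.692,6), (2,0).
By the shoelace formula its area is 5.93.

5.93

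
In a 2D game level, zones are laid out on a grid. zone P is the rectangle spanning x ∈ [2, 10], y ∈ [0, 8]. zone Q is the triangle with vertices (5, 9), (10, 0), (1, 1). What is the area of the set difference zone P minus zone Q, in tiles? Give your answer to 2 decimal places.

|zone P| = 64, |zone P∩zone Q| = 36.4167.
|zone P ∖ zone Q| = |zone P| − |zone P∩zone Q| = 64 − 36.4167 = 27.58.

27.58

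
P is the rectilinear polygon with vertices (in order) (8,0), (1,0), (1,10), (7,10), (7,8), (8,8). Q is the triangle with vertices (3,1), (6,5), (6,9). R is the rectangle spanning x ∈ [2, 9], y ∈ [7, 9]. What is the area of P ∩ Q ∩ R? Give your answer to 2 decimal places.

0.75

The intersection is the polygon with vertices (6,7), (5.25,7), (6,9).
By the shoelace formula its area is 0.75.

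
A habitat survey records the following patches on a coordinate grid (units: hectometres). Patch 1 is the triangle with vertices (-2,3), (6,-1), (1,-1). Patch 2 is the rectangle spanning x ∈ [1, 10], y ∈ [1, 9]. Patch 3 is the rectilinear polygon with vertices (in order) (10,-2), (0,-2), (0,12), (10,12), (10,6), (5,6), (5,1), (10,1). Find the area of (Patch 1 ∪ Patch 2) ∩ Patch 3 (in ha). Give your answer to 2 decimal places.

55.08

|Patch 1 ∪ Patch 2| = 81.75.
|(Patch 1 ∪ Patch 2) ∩ Patch 3| = 55.08.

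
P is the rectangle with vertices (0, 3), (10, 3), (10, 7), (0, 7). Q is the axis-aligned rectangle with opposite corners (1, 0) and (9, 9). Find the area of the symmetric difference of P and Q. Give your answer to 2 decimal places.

|P∩Q|: x∈[1,9], y∈[3,7] → 8·4 = 32.
|P △ Q| = |P| + |Q| − 2·|P∩Q| = 40 + 72 − 64 = 48.00.

48.00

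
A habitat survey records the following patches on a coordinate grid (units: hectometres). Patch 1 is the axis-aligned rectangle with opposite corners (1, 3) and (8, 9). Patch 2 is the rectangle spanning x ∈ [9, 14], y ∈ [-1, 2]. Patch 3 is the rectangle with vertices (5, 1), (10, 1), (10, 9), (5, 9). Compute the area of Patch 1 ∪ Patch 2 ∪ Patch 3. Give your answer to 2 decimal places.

By inclusion–exclusion:
Individual areas: |Patch 1| = 42, |Patch 2| = 15, |Patch 3| = 40.
|Patch 1∩Patch 2| = 0 (no overlap).
|Patch 1∩Patch 3|: x∈[5,8], y∈[3,9] → 3·6 = 18.
|Patch 2∩Patch 3|: x∈[9,10], y∈[1,2] → 1·1 = 1.
|Patch 1∩Patch 2∩Patch 3| = 0.
|Patch 1 ∪ Patch 2 ∪ Patch 3| = 97 − 19 + 0 = 78.00.

78.00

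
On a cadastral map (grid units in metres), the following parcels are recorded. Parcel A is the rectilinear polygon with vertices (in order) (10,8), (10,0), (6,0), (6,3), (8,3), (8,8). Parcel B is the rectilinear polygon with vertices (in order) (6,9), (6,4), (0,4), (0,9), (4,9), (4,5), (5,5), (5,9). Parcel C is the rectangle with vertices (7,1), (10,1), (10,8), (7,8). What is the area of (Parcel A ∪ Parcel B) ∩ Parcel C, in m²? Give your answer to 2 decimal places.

The region (Parcel A ∪ Parcel B) ∩ Parcel C is the polygon with vertices (8,3), (8,8), (10,8), (10,1), (7,1), (7,3).
By the shoelace formula its area is 16.00.

16.00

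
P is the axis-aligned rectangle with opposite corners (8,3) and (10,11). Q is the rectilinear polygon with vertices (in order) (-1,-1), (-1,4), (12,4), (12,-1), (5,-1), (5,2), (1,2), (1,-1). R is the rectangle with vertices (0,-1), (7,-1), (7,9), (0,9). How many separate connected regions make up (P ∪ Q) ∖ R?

(P ∪ Q) ∖ R splits into 2 disjoint pieces (area 39, area 5).

2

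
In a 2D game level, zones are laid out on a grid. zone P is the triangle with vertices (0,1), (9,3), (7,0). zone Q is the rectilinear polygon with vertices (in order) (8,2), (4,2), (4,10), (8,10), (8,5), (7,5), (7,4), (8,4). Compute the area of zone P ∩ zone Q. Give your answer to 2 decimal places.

The intersection is the polygon with vertices (8,2.778), (8,2), (4.5,2).
By the shoelace formula its area is 1.36.

1.36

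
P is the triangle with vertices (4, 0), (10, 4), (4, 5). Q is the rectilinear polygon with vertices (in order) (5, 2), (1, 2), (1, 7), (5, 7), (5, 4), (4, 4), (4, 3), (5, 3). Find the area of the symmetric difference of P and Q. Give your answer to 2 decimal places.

|P| = 15, |Q| = 19, |P∩Q| = 1.9167.
|P △ Q| = |P| + |Q| − 2·|P∩Q| = 15 + 19 − 3.8333 = 30.17.

30.17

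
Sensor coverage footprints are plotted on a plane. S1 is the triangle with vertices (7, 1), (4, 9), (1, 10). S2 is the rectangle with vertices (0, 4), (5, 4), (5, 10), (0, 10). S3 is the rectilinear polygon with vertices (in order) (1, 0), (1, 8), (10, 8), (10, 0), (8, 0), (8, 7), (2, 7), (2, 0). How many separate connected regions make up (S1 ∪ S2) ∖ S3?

2

(S1 ∪ S2) ∖ S3 splits into 2 disjoint pieces (area 11.3333, area 14).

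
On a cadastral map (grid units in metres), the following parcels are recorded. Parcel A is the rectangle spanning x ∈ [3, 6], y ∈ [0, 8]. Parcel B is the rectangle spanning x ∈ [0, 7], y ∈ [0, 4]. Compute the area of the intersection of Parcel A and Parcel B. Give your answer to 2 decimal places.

12.00

|Parcel A∩Parcel B|: x∈[3,6], y∈[0,4] → 3·4 = 12.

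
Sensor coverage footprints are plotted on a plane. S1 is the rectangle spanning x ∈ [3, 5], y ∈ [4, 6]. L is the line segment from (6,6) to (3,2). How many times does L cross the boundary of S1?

The segment meets the boundary at (4.5,4), (5,4.667).

2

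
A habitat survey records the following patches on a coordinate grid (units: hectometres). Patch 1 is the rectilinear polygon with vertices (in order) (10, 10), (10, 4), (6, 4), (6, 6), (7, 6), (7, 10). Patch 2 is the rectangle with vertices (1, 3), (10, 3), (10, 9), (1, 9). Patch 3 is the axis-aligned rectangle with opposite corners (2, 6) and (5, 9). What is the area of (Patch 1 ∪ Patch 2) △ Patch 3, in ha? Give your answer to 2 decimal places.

|Patch 1 ∪ Patch 2| = 57.
|(Patch 1 ∪ Patch 2) ∩ Patch 3| = 9.
|(Patch 1 ∪ Patch 2) △ Patch 3| = 57 + 9 − 18 = 48.00.

48.00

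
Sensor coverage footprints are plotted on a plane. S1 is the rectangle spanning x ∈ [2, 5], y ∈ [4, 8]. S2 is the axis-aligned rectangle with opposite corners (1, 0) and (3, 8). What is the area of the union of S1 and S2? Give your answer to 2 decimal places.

By inclusion–exclusion:
Individual areas: |S1| = 12, |S2| = 16.
|S1∩S2|: x∈[2,3], y∈[4,8] → 1·4 = 4.
|S1 ∪ S2| = 28 − 4 = 24.00.

24.00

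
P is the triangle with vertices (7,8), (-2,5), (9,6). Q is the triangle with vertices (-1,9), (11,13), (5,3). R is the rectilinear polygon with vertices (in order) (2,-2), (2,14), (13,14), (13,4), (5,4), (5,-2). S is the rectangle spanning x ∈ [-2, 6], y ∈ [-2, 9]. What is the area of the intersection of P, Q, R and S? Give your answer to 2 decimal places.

5.63

The intersection is the polygon with vertices (2.583,5.417), (2,6), (2,6.333), (6,7.667), (6,5.727).
By the shoelace formula its area is 5.63.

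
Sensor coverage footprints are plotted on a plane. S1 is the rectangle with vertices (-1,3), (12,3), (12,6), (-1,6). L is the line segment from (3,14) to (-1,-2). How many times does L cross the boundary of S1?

2

The segment meets the boundary at (1,6), (0.25,3).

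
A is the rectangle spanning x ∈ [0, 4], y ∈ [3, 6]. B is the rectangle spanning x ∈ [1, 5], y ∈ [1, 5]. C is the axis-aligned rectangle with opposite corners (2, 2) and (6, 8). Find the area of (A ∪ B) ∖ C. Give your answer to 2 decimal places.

11.00

|A ∪ B| = 22.
|(A ∪ B) ∩ C| = 11.
|(A ∪ B) ∖ C| = 22 − 11 = 11.00.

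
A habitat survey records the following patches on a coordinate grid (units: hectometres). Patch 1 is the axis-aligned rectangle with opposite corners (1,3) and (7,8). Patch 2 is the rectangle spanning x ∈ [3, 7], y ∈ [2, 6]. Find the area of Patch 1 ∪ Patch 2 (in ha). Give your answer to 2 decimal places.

By inclusion–exclusion:
Individual areas: |Patch 1| = 30, |Patch 2| = 16.
|Patch 1∩Patch 2|: x∈[3,7], y∈[3,6] → 4·3 = 12.
|Patch 1 ∪ Patch 2| = 46 − 12 = 34.00.

34.00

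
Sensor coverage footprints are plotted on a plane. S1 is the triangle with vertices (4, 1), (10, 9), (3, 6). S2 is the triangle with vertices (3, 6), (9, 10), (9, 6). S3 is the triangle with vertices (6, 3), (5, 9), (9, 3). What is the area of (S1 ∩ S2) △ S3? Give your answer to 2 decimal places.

12.84

|S1 ∩ S2| = 6.6726.
|(S1 ∩ S2) ∩ S3| = 1.4167.
|(S1 ∩ S2) △ S3| = 6.6726 + 9 − 2.8333 = 12.84.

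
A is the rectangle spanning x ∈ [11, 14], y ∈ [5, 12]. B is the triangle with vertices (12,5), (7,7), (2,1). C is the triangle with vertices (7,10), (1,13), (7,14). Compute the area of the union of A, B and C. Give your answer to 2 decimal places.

By inclusion–exclusion:
Individual areas: |A| = 21, |B| = 20, |C| = 12.
|A∩B| = 0.2.
|A∩C| = 0.
|B∩C| = 0.
|A∩B∩C| = 0.
|A ∪ B ∪ C| = 53 − 0.2 + 0 = 52.80.

52.80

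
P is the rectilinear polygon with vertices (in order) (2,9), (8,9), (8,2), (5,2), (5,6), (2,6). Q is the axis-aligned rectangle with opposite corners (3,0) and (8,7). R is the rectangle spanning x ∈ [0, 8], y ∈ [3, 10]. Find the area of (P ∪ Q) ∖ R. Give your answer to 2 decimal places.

|P ∪ Q| = 48.
|(P ∪ Q) ∩ R| = 33.
|(P ∪ Q) ∖ R| = 48 − 33 = 15.00.

15.00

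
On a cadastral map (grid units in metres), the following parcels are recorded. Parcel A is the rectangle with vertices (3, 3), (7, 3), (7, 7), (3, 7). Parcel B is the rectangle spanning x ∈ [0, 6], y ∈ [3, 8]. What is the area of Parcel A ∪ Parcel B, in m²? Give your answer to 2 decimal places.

By inclusion–exclusion:
Individual areas: |Parcel A| = 16, |Parcel B| = 30.
|Parcel A∩Parcel B|: x∈[3,6], y∈[3,7] → 3·4 = 12.
|Parcel A ∪ Parcel B| = 46 − 12 = 34.00.

34.00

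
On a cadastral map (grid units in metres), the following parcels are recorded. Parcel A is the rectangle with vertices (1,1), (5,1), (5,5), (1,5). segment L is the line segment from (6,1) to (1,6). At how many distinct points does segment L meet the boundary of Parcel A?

The segment meets the boundary at (2,5), (5,2).

2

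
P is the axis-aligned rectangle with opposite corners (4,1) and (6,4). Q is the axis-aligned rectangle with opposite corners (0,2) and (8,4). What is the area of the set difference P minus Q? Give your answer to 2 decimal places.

2.00

|P∩Q|: x∈[4,6], y∈[2,4] → 2·2 = 4.
|P| = 6.
|P ∖ Q| = |P| − |P∩Q| = 6 − 4 = 2.00.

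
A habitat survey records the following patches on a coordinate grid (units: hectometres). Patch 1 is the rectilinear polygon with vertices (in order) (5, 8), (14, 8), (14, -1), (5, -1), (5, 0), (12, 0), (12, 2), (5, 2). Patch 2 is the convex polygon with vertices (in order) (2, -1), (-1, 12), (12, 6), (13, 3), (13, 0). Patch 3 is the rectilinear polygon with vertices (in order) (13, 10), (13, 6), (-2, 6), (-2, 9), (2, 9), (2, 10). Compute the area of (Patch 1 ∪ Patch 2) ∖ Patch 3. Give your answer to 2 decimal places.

97.54

|Patch 1 ∪ Patch 2| = 132.4242.
|(Patch 1 ∪ Patch 2) ∩ Patch 3| = 34.8846.
|(Patch 1 ∪ Patch 2) ∖ Patch 3| = 132.4242 − 34.8846 = 97.54.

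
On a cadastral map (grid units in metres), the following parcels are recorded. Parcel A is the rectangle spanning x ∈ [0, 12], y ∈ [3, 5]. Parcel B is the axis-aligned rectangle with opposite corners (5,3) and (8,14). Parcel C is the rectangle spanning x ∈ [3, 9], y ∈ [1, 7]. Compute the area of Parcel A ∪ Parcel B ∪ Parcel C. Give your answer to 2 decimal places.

69.00

By inclusion–exclusion:
Individual areas: |Parcel A| = 24, |Parcel B| = 33, |Parcel C| = 36.
|Parcel A∩Parcel B|: x∈[5,8], y∈[3,5] → 3·2 = 6.
|Parcel A∩Parcel C|: x∈[3,9], y∈[3,5] → 6·2 = 12.
|Parcel B∩Parcel C|: x∈[5,8], y∈[3,7] → 3·4 = 12.
|Parcel A∩Parcel B∩Parcel C| = 6.
|Parcel A ∪ Parcel B ∪ Parcel C| = 93 − 30 + 6 = 69.00.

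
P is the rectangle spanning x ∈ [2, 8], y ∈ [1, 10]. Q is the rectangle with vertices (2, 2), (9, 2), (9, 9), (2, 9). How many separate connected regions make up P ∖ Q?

P ∖ Q splits into 2 disjoint pieces (area 6, area 6).

2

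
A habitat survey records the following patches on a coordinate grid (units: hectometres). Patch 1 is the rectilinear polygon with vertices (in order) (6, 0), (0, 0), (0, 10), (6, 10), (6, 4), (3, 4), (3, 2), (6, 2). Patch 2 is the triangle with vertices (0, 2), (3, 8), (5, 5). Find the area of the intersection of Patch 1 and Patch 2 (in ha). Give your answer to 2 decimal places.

10.47

The intersection is the polygon with vertices (3,4), (3,3.8), (0,2), (3,8), (5,5), (3.333,4).
By the shoelace formula its area is 10.47.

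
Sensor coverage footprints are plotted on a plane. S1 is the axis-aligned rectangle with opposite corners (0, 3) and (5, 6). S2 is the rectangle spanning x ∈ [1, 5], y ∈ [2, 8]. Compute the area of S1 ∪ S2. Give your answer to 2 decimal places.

27.00

By inclusion–exclusion:
Individual areas: |S1| = 15, |S2| = 24.
|S1∩S2|: x∈[1,5], y∈[3,6] → 4·3 = 12.
|S1 ∪ S2| = 39 − 12 = 27.00.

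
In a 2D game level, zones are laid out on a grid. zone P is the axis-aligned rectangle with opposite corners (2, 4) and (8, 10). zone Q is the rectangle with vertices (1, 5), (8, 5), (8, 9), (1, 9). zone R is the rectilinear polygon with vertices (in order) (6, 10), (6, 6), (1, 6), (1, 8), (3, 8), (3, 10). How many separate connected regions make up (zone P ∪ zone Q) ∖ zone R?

(zone P ∪ zone Q) ∖ zone R splits into 2 disjoint pieces (area 21, area 3).

2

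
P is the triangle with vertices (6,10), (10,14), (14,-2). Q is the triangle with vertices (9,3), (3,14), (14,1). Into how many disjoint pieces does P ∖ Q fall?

P ∖ Q splits into 2 disjoint pieces (area 27.8259, area 2.8409).

2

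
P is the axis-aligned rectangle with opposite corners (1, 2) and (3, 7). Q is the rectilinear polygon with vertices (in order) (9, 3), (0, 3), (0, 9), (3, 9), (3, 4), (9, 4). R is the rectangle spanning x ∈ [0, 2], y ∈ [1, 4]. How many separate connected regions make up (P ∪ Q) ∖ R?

1

(P ∪ Q) ∖ R is a single connected region.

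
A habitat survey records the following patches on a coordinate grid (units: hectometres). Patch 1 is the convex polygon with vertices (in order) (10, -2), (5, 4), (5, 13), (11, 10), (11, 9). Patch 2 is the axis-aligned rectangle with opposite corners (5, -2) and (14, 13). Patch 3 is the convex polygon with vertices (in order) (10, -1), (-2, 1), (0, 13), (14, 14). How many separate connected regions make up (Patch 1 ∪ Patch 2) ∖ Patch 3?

(Patch 1 ∪ Patch 2) ∖ Patch 3 is a single connected region.

1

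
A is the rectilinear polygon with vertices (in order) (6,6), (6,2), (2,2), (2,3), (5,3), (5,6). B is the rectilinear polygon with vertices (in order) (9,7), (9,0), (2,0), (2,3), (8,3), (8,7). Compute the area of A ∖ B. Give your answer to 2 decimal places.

3.00

|A| = 7, |A∩B| = 4.
|A ∖ B| = |A| − |A∩B| = 7 − 4 = 3.00.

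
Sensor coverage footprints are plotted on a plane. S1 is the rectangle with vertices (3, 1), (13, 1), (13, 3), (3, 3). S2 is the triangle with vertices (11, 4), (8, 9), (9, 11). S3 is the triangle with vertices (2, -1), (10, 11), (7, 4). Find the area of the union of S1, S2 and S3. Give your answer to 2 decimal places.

By inclusion–exclusion:
Individual areas: |S1| = 20, |S2| = 5.5, |S3| = 10.
|S1∩S2| = 0.
|S1∩S3| = 2.
|S2∩S3| = 0.7607.
|S1∩S2∩S3| = 0.
|S1 ∪ S2 ∪ S3| = 35.5 − 2.7607 + 0 = 32.74.

32.74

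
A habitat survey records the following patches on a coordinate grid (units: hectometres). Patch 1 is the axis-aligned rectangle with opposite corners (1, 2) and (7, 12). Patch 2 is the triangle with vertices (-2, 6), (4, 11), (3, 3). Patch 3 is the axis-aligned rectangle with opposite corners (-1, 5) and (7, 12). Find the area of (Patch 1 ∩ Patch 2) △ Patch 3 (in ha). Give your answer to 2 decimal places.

47.05

|Patch 1 ∩ Patch 2| = 15.05.
|(Patch 1 ∩ Patch 2) ∩ Patch 3| = 12.
|(Patch 1 ∩ Patch 2) △ Patch 3| = 15.05 + 56 − 24 = 47.05.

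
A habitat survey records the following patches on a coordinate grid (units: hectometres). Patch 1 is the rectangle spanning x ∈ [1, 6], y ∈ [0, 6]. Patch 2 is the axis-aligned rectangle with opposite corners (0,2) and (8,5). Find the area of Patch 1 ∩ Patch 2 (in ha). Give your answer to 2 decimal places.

|Patch 1∩Patch 2|: x∈[1,6], y∈[2,5] → 5·3 = 15.

15.00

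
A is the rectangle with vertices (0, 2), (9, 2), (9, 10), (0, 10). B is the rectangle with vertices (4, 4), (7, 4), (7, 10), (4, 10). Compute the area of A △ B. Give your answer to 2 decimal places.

54.00

|A∩B|: x∈[4,7], y∈[4,10] → 3·6 = 18.
|A △ B| = |A| + |B| − 2·|A∩B| = 72 + 18 − 36 = 54.00.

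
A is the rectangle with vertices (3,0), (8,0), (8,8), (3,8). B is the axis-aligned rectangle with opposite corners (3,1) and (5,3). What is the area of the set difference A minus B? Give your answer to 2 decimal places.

36.00

|A∩B|: x∈[3,5], y∈[1,3] → 2·2 = 4.
|A| = 40.
|A ∖ B| = |A| − |A∩B| = 40 − 4 = 36.00.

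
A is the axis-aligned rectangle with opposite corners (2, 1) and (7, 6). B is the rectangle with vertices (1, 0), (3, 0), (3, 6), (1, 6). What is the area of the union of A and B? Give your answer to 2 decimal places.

By inclusion–exclusion:
Individual areas: |A| = 25, |B| = 12.
|A∩B|: x∈[2,3], y∈[1,6] → 1·5 = 5.
|A ∪ B| = 37 − 5 = 32.00.

32.00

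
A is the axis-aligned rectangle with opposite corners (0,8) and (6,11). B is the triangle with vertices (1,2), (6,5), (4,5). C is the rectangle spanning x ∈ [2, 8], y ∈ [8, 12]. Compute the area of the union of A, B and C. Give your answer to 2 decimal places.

By inclusion–exclusion:
Individual areas: |A| = 18, |B| = 3, |C| = 24.
|A∩B| = 0.
|A∩C|: x∈[2,6], y∈[8,11] → 4·3 = 12.
|B∩C| = 0.
|A∩B∩C| = 0.
|A ∪ B ∪ C| = 45 − 12 + 0 = 33.00.

33.00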